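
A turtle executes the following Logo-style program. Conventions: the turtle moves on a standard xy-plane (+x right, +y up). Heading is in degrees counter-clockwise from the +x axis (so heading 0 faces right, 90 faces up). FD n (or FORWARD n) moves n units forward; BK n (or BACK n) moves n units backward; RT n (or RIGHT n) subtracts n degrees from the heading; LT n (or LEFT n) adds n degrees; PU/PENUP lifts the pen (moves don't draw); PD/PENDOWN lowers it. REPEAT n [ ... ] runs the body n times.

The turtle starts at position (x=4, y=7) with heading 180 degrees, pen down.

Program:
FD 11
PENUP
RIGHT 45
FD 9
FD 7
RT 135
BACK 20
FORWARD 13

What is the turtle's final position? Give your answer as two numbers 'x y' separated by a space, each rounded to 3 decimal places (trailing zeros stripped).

Executing turtle program step by step:
Start: pos=(4,7), heading=180, pen down
FD 11: (4,7) -> (-7,7) [heading=180, draw]
PU: pen up
RT 45: heading 180 -> 135
FD 9: (-7,7) -> (-13.364,13.364) [heading=135, move]
FD 7: (-13.364,13.364) -> (-18.314,18.314) [heading=135, move]
RT 135: heading 135 -> 0
BK 20: (-18.314,18.314) -> (-38.314,18.314) [heading=0, move]
FD 13: (-38.314,18.314) -> (-25.314,18.314) [heading=0, move]
Final: pos=(-25.314,18.314), heading=0, 1 segment(s) drawn

Answer: -25.314 18.314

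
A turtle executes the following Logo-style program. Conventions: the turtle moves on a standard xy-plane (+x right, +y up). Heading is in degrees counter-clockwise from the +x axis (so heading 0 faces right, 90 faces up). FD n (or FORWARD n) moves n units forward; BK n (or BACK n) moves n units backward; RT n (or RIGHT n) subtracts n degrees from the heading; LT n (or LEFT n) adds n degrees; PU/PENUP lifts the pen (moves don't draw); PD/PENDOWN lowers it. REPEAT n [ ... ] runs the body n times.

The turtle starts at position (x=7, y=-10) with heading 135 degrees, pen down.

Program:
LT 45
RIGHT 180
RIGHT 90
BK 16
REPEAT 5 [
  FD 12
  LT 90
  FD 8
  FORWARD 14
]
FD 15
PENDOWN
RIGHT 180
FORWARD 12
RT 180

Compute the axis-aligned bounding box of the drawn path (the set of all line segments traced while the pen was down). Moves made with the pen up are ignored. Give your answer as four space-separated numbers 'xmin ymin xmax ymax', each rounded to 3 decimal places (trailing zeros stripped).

Answer: 7 -10 44 28

Derivation:
Executing turtle program step by step:
Start: pos=(7,-10), heading=135, pen down
LT 45: heading 135 -> 180
RT 180: heading 180 -> 0
RT 90: heading 0 -> 270
BK 16: (7,-10) -> (7,6) [heading=270, draw]
REPEAT 5 [
  -- iteration 1/5 --
  FD 12: (7,6) -> (7,-6) [heading=270, draw]
  LT 90: heading 270 -> 0
  FD 8: (7,-6) -> (15,-6) [heading=0, draw]
  FD 14: (15,-6) -> (29,-6) [heading=0, draw]
  -- iteration 2/5 --
  FD 12: (29,-6) -> (41,-6) [heading=0, draw]
  LT 90: heading 0 -> 90
  FD 8: (41,-6) -> (41,2) [heading=90, draw]
  FD 14: (41,2) -> (41,16) [heading=90, draw]
  -- iteration 3/5 --
  FD 12: (41,16) -> (41,28) [heading=90, draw]
  LT 90: heading 90 -> 180
  FD 8: (41,28) -> (33,28) [heading=180, draw]
  FD 14: (33,28) -> (19,28) [heading=180, draw]
  -- iteration 4/5 --
  FD 12: (19,28) -> (7,28) [heading=180, draw]
  LT 90: heading 180 -> 270
  FD 8: (7,28) -> (7,20) [heading=270, draw]
  FD 14: (7,20) -> (7,6) [heading=270, draw]
  -- iteration 5/5 --
  FD 12: (7,6) -> (7,-6) [heading=270, draw]
  LT 90: heading 270 -> 0
  FD 8: (7,-6) -> (15,-6) [heading=0, draw]
  FD 14: (15,-6) -> (29,-6) [heading=0, draw]
]
FD 15: (29,-6) -> (44,-6) [heading=0, draw]
PD: pen down
RT 180: heading 0 -> 180
FD 12: (44,-6) -> (32,-6) [heading=180, draw]
RT 180: heading 180 -> 0
Final: pos=(32,-6), heading=0, 18 segment(s) drawn

Segment endpoints: x in {7, 7, 7, 7, 7, 15, 15, 19, 29, 29, 32, 33, 41, 44}, y in {-10, -6, -6, -6, -6, -6, 2, 6, 16, 20, 28}
xmin=7, ymin=-10, xmax=44, ymax=28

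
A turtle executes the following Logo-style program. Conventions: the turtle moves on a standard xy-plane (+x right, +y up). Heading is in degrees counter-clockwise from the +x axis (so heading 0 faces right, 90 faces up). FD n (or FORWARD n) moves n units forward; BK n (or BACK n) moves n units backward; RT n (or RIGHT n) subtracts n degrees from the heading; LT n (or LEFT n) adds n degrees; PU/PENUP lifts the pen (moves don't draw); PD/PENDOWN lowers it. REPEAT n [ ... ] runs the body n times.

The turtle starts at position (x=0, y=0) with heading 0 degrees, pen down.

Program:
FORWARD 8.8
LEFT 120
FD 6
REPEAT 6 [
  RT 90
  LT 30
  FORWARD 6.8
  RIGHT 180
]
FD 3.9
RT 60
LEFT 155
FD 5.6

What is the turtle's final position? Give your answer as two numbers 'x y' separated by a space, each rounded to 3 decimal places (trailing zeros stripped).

Executing turtle program step by step:
Start: pos=(0,0), heading=0, pen down
FD 8.8: (0,0) -> (8.8,0) [heading=0, draw]
LT 120: heading 0 -> 120
FD 6: (8.8,0) -> (5.8,5.196) [heading=120, draw]
REPEAT 6 [
  -- iteration 1/6 --
  RT 90: heading 120 -> 30
  LT 30: heading 30 -> 60
  FD 6.8: (5.8,5.196) -> (9.2,11.085) [heading=60, draw]
  RT 180: heading 60 -> 240
  -- iteration 2/6 --
  RT 90: heading 240 -> 150
  LT 30: heading 150 -> 180
  FD 6.8: (9.2,11.085) -> (2.4,11.085) [heading=180, draw]
  RT 180: heading 180 -> 0
  -- iteration 3/6 --
  RT 90: heading 0 -> 270
  LT 30: heading 270 -> 300
  FD 6.8: (2.4,11.085) -> (5.8,5.196) [heading=300, draw]
  RT 180: heading 300 -> 120
  -- iteration 4/6 --
  RT 90: heading 120 -> 30
  LT 30: heading 30 -> 60
  FD 6.8: (5.8,5.196) -> (9.2,11.085) [heading=60, draw]
  RT 180: heading 60 -> 240
  -- iteration 5/6 --
  RT 90: heading 240 -> 150
  LT 30: heading 150 -> 180
  FD 6.8: (9.2,11.085) -> (2.4,11.085) [heading=180, draw]
  RT 180: heading 180 -> 0
  -- iteration 6/6 --
  RT 90: heading 0 -> 270
  LT 30: heading 270 -> 300
  FD 6.8: (2.4,11.085) -> (5.8,5.196) [heading=300, draw]
  RT 180: heading 300 -> 120
]
FD 3.9: (5.8,5.196) -> (3.85,8.574) [heading=120, draw]
RT 60: heading 120 -> 60
LT 155: heading 60 -> 215
FD 5.6: (3.85,8.574) -> (-0.737,5.362) [heading=215, draw]
Final: pos=(-0.737,5.362), heading=215, 10 segment(s) drawn

Answer: -0.737 5.362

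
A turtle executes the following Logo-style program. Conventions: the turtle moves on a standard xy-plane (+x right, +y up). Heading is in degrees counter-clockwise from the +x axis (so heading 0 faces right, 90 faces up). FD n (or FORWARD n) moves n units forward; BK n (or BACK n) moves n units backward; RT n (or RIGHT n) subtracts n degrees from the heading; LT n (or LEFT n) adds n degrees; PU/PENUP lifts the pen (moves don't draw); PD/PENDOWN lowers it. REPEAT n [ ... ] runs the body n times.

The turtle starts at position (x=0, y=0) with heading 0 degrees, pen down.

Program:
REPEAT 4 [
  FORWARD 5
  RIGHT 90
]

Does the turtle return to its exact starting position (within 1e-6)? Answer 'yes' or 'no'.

Answer: yes

Derivation:
Executing turtle program step by step:
Start: pos=(0,0), heading=0, pen down
REPEAT 4 [
  -- iteration 1/4 --
  FD 5: (0,0) -> (5,0) [heading=0, draw]
  RT 90: heading 0 -> 270
  -- iteration 2/4 --
  FD 5: (5,0) -> (5,-5) [heading=270, draw]
  RT 90: heading 270 -> 180
  -- iteration 3/4 --
  FD 5: (5,-5) -> (0,-5) [heading=180, draw]
  RT 90: heading 180 -> 90
  -- iteration 4/4 --
  FD 5: (0,-5) -> (0,0) [heading=90, draw]
  RT 90: heading 90 -> 0
]
Final: pos=(0,0), heading=0, 4 segment(s) drawn

Start position: (0, 0)
Final position: (0, 0)
Distance = 0; < 1e-6 -> CLOSED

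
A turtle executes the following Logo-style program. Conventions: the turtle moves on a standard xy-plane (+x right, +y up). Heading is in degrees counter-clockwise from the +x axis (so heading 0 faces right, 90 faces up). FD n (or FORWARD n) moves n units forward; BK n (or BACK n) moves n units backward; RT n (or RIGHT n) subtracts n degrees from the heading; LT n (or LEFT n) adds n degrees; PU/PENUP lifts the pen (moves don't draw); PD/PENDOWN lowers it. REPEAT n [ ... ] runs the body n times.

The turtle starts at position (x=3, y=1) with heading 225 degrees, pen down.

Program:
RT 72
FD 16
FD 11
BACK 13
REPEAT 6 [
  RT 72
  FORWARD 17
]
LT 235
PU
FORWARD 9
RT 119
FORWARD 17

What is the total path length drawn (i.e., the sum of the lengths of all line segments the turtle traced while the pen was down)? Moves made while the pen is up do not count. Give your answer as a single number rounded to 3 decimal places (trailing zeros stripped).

Answer: 142

Derivation:
Executing turtle program step by step:
Start: pos=(3,1), heading=225, pen down
RT 72: heading 225 -> 153
FD 16: (3,1) -> (-11.256,8.264) [heading=153, draw]
FD 11: (-11.256,8.264) -> (-21.057,13.258) [heading=153, draw]
BK 13: (-21.057,13.258) -> (-9.474,7.356) [heading=153, draw]
REPEAT 6 [
  -- iteration 1/6 --
  RT 72: heading 153 -> 81
  FD 17: (-9.474,7.356) -> (-6.815,24.147) [heading=81, draw]
  -- iteration 2/6 --
  RT 72: heading 81 -> 9
  FD 17: (-6.815,24.147) -> (9.976,26.806) [heading=9, draw]
  -- iteration 3/6 --
  RT 72: heading 9 -> 297
  FD 17: (9.976,26.806) -> (17.694,11.659) [heading=297, draw]
  -- iteration 4/6 --
  RT 72: heading 297 -> 225
  FD 17: (17.694,11.659) -> (5.673,-0.362) [heading=225, draw]
  -- iteration 5/6 --
  RT 72: heading 225 -> 153
  FD 17: (5.673,-0.362) -> (-9.474,7.356) [heading=153, draw]
  -- iteration 6/6 --
  RT 72: heading 153 -> 81
  FD 17: (-9.474,7.356) -> (-6.815,24.147) [heading=81, draw]
]
LT 235: heading 81 -> 316
PU: pen up
FD 9: (-6.815,24.147) -> (-0.341,17.895) [heading=316, move]
RT 119: heading 316 -> 197
FD 17: (-0.341,17.895) -> (-16.598,12.924) [heading=197, move]
Final: pos=(-16.598,12.924), heading=197, 9 segment(s) drawn

Segment lengths:
  seg 1: (3,1) -> (-11.256,8.264), length = 16
  seg 2: (-11.256,8.264) -> (-21.057,13.258), length = 11
  seg 3: (-21.057,13.258) -> (-9.474,7.356), length = 13
  seg 4: (-9.474,7.356) -> (-6.815,24.147), length = 17
  seg 5: (-6.815,24.147) -> (9.976,26.806), length = 17
  seg 6: (9.976,26.806) -> (17.694,11.659), length = 17
  seg 7: (17.694,11.659) -> (5.673,-0.362), length = 17
  seg 8: (5.673,-0.362) -> (-9.474,7.356), length = 17
  seg 9: (-9.474,7.356) -> (-6.815,24.147), length = 17
Total = 142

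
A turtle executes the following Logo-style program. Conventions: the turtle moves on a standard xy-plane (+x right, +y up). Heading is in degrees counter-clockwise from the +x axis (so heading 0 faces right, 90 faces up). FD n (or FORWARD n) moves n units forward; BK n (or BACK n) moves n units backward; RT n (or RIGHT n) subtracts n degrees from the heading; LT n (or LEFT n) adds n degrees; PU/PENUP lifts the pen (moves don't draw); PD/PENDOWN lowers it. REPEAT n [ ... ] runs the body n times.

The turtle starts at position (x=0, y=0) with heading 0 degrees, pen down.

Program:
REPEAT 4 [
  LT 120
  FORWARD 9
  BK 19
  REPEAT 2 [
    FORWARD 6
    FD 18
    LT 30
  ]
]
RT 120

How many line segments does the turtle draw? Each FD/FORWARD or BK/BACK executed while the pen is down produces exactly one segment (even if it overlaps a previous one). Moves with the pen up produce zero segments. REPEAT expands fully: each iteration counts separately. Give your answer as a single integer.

Executing turtle program step by step:
Start: pos=(0,0), heading=0, pen down
REPEAT 4 [
  -- iteration 1/4 --
  LT 120: heading 0 -> 120
  FD 9: (0,0) -> (-4.5,7.794) [heading=120, draw]
  BK 19: (-4.5,7.794) -> (5,-8.66) [heading=120, draw]
  REPEAT 2 [
    -- iteration 1/2 --
    FD 6: (5,-8.66) -> (2,-3.464) [heading=120, draw]
    FD 18: (2,-3.464) -> (-7,12.124) [heading=120, draw]
    LT 30: heading 120 -> 150
    -- iteration 2/2 --
    FD 6: (-7,12.124) -> (-12.196,15.124) [heading=150, draw]
    FD 18: (-12.196,15.124) -> (-27.785,24.124) [heading=150, draw]
    LT 30: heading 150 -> 180
  ]
  -- iteration 2/4 --
  LT 120: heading 180 -> 300
  FD 9: (-27.785,24.124) -> (-23.285,16.33) [heading=300, draw]
  BK 19: (-23.285,16.33) -> (-32.785,32.785) [heading=300, draw]
  REPEAT 2 [
    -- iteration 1/2 --
    FD 6: (-32.785,32.785) -> (-29.785,27.588) [heading=300, draw]
    FD 18: (-29.785,27.588) -> (-20.785,12) [heading=300, draw]
    LT 30: heading 300 -> 330
    -- iteration 2/2 --
    FD 6: (-20.785,12) -> (-15.588,9) [heading=330, draw]
    FD 18: (-15.588,9) -> (0,0) [heading=330, draw]
    LT 30: heading 330 -> 0
  ]
  -- iteration 3/4 --
  LT 120: heading 0 -> 120
  FD 9: (0,0) -> (-4.5,7.794) [heading=120, draw]
  BK 19: (-4.5,7.794) -> (5,-8.66) [heading=120, draw]
  REPEAT 2 [
    -- iteration 1/2 --
    FD 6: (5,-8.66) -> (2,-3.464) [heading=120, draw]
    FD 18: (2,-3.464) -> (-7,12.124) [heading=120, draw]
    LT 30: heading 120 -> 150
    -- iteration 2/2 --
    FD 6: (-7,12.124) -> (-12.196,15.124) [heading=150, draw]
    FD 18: (-12.196,15.124) -> (-27.785,24.124) [heading=150, draw]
    LT 30: heading 150 -> 180
  ]
  -- iteration 4/4 --
  LT 120: heading 180 -> 300
  FD 9: (-27.785,24.124) -> (-23.285,16.33) [heading=300, draw]
  BK 19: (-23.285,16.33) -> (-32.785,32.785) [heading=300, draw]
  REPEAT 2 [
    -- iteration 1/2 --
    FD 6: (-32.785,32.785) -> (-29.785,27.588) [heading=300, draw]
    FD 18: (-29.785,27.588) -> (-20.785,12) [heading=300, draw]
    LT 30: heading 300 -> 330
    -- iteration 2/2 --
    FD 6: (-20.785,12) -> (-15.588,9) [heading=330, draw]
    FD 18: (-15.588,9) -> (0,0) [heading=330, draw]
    LT 30: heading 330 -> 0
  ]
]
RT 120: heading 0 -> 240
Final: pos=(0,0), heading=240, 24 segment(s) drawn
Segments drawn: 24

Answer: 24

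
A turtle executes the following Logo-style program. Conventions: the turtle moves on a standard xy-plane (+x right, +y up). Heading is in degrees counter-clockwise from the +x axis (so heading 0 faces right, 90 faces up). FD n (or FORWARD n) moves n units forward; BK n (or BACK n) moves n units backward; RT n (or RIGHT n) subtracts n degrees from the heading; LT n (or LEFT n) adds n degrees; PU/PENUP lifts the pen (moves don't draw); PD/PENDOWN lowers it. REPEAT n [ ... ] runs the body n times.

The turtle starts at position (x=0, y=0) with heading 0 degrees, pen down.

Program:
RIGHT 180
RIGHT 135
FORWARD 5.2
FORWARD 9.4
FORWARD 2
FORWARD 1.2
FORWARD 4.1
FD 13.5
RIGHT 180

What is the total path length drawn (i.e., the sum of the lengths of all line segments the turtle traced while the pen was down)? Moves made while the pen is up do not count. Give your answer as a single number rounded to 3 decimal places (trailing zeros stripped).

Answer: 35.4

Derivation:
Executing turtle program step by step:
Start: pos=(0,0), heading=0, pen down
RT 180: heading 0 -> 180
RT 135: heading 180 -> 45
FD 5.2: (0,0) -> (3.677,3.677) [heading=45, draw]
FD 9.4: (3.677,3.677) -> (10.324,10.324) [heading=45, draw]
FD 2: (10.324,10.324) -> (11.738,11.738) [heading=45, draw]
FD 1.2: (11.738,11.738) -> (12.587,12.587) [heading=45, draw]
FD 4.1: (12.587,12.587) -> (15.486,15.486) [heading=45, draw]
FD 13.5: (15.486,15.486) -> (25.032,25.032) [heading=45, draw]
RT 180: heading 45 -> 225
Final: pos=(25.032,25.032), heading=225, 6 segment(s) drawn

Segment lengths:
  seg 1: (0,0) -> (3.677,3.677), length = 5.2
  seg 2: (3.677,3.677) -> (10.324,10.324), length = 9.4
  seg 3: (10.324,10.324) -> (11.738,11.738), length = 2
  seg 4: (11.738,11.738) -> (12.587,12.587), length = 1.2
  seg 5: (12.587,12.587) -> (15.486,15.486), length = 4.1
  seg 6: (15.486,15.486) -> (25.032,25.032), length = 13.5
Total = 35.4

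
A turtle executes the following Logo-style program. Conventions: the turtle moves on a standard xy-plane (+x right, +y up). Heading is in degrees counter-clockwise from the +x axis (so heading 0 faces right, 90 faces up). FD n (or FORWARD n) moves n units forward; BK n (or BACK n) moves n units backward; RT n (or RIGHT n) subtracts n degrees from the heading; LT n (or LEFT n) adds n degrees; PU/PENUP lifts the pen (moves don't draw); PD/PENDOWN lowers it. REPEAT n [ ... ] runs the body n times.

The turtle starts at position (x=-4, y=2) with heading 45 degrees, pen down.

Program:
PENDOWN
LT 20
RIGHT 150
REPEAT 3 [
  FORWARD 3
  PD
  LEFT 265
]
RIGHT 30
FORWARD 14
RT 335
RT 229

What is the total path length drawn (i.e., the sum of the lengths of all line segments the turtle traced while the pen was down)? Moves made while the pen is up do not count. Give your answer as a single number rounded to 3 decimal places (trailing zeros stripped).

Answer: 23

Derivation:
Executing turtle program step by step:
Start: pos=(-4,2), heading=45, pen down
PD: pen down
LT 20: heading 45 -> 65
RT 150: heading 65 -> 275
REPEAT 3 [
  -- iteration 1/3 --
  FD 3: (-4,2) -> (-3.739,-0.989) [heading=275, draw]
  PD: pen down
  LT 265: heading 275 -> 180
  -- iteration 2/3 --
  FD 3: (-3.739,-0.989) -> (-6.739,-0.989) [heading=180, draw]
  PD: pen down
  LT 265: heading 180 -> 85
  -- iteration 3/3 --
  FD 3: (-6.739,-0.989) -> (-6.477,2) [heading=85, draw]
  PD: pen down
  LT 265: heading 85 -> 350
]
RT 30: heading 350 -> 320
FD 14: (-6.477,2) -> (4.248,-6.999) [heading=320, draw]
RT 335: heading 320 -> 345
RT 229: heading 345 -> 116
Final: pos=(4.248,-6.999), heading=116, 4 segment(s) drawn

Segment lengths:
  seg 1: (-4,2) -> (-3.739,-0.989), length = 3
  seg 2: (-3.739,-0.989) -> (-6.739,-0.989), length = 3
  seg 3: (-6.739,-0.989) -> (-6.477,2), length = 3
  seg 4: (-6.477,2) -> (4.248,-6.999), length = 14
Total = 23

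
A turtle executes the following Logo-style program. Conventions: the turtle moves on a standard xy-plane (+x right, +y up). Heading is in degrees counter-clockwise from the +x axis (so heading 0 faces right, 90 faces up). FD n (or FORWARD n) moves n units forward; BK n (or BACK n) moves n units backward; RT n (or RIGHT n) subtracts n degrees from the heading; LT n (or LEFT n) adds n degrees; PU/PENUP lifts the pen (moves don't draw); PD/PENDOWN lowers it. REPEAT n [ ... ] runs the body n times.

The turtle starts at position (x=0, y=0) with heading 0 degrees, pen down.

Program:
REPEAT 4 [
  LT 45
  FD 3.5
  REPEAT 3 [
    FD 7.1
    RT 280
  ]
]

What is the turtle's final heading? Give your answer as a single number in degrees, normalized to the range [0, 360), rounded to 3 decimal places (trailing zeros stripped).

Executing turtle program step by step:
Start: pos=(0,0), heading=0, pen down
REPEAT 4 [
  -- iteration 1/4 --
  LT 45: heading 0 -> 45
  FD 3.5: (0,0) -> (2.475,2.475) [heading=45, draw]
  REPEAT 3 [
    -- iteration 1/3 --
    FD 7.1: (2.475,2.475) -> (7.495,7.495) [heading=45, draw]
    RT 280: heading 45 -> 125
    -- iteration 2/3 --
    FD 7.1: (7.495,7.495) -> (3.423,13.311) [heading=125, draw]
    RT 280: heading 125 -> 205
    -- iteration 3/3 --
    FD 7.1: (3.423,13.311) -> (-3.012,10.311) [heading=205, draw]
    RT 280: heading 205 -> 285
  ]
  -- iteration 2/4 --
  LT 45: heading 285 -> 330
  FD 3.5: (-3.012,10.311) -> (0.019,8.561) [heading=330, draw]
  REPEAT 3 [
    -- iteration 1/3 --
    FD 7.1: (0.019,8.561) -> (6.168,5.011) [heading=330, draw]
    RT 280: heading 330 -> 50
    -- iteration 2/3 --
    FD 7.1: (6.168,5.011) -> (10.732,10.45) [heading=50, draw]
    RT 280: heading 50 -> 130
    -- iteration 3/3 --
    FD 7.1: (10.732,10.45) -> (6.168,15.889) [heading=130, draw]
    RT 280: heading 130 -> 210
  ]
  -- iteration 3/4 --
  LT 45: heading 210 -> 255
  FD 3.5: (6.168,15.889) -> (5.262,12.508) [heading=255, draw]
  REPEAT 3 [
    -- iteration 1/3 --
    FD 7.1: (5.262,12.508) -> (3.425,5.65) [heading=255, draw]
    RT 280: heading 255 -> 335
    -- iteration 2/3 --
    FD 7.1: (3.425,5.65) -> (9.859,2.649) [heading=335, draw]
    RT 280: heading 335 -> 55
    -- iteration 3/3 --
    FD 7.1: (9.859,2.649) -> (13.932,8.465) [heading=55, draw]
    RT 280: heading 55 -> 135
  ]
  -- iteration 4/4 --
  LT 45: heading 135 -> 180
  FD 3.5: (13.932,8.465) -> (10.432,8.465) [heading=180, draw]
  REPEAT 3 [
    -- iteration 1/3 --
    FD 7.1: (10.432,8.465) -> (3.332,8.465) [heading=180, draw]
    RT 280: heading 180 -> 260
    -- iteration 2/3 --
    FD 7.1: (3.332,8.465) -> (2.099,1.473) [heading=260, draw]
    RT 280: heading 260 -> 340
    -- iteration 3/3 --
    FD 7.1: (2.099,1.473) -> (8.771,-0.955) [heading=340, draw]
    RT 280: heading 340 -> 60
  ]
]
Final: pos=(8.771,-0.955), heading=60, 16 segment(s) drawn

Answer: 60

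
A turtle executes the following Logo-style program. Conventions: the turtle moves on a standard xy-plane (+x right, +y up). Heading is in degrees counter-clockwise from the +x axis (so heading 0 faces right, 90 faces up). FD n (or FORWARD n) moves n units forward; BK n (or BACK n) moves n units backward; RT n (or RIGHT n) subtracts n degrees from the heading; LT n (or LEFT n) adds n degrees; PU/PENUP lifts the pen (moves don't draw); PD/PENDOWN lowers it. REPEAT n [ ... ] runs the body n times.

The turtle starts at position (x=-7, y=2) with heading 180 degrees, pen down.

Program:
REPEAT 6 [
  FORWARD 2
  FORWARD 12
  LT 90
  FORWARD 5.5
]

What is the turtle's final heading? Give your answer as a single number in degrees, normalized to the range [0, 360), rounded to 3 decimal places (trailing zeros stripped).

Executing turtle program step by step:
Start: pos=(-7,2), heading=180, pen down
REPEAT 6 [
  -- iteration 1/6 --
  FD 2: (-7,2) -> (-9,2) [heading=180, draw]
  FD 12: (-9,2) -> (-21,2) [heading=180, draw]
  LT 90: heading 180 -> 270
  FD 5.5: (-21,2) -> (-21,-3.5) [heading=270, draw]
  -- iteration 2/6 --
  FD 2: (-21,-3.5) -> (-21,-5.5) [heading=270, draw]
  FD 12: (-21,-5.5) -> (-21,-17.5) [heading=270, draw]
  LT 90: heading 270 -> 0
  FD 5.5: (-21,-17.5) -> (-15.5,-17.5) [heading=0, draw]
  -- iteration 3/6 --
  FD 2: (-15.5,-17.5) -> (-13.5,-17.5) [heading=0, draw]
  FD 12: (-13.5,-17.5) -> (-1.5,-17.5) [heading=0, draw]
  LT 90: heading 0 -> 90
  FD 5.5: (-1.5,-17.5) -> (-1.5,-12) [heading=90, draw]
  -- iteration 4/6 --
  FD 2: (-1.5,-12) -> (-1.5,-10) [heading=90, draw]
  FD 12: (-1.5,-10) -> (-1.5,2) [heading=90, draw]
  LT 90: heading 90 -> 180
  FD 5.5: (-1.5,2) -> (-7,2) [heading=180, draw]
  -- iteration 5/6 --
  FD 2: (-7,2) -> (-9,2) [heading=180, draw]
  FD 12: (-9,2) -> (-21,2) [heading=180, draw]
  LT 90: heading 180 -> 270
  FD 5.5: (-21,2) -> (-21,-3.5) [heading=270, draw]
  -- iteration 6/6 --
  FD 2: (-21,-3.5) -> (-21,-5.5) [heading=270, draw]
  FD 12: (-21,-5.5) -> (-21,-17.5) [heading=270, draw]
  LT 90: heading 270 -> 0
  FD 5.5: (-21,-17.5) -> (-15.5,-17.5) [heading=0, draw]
]
Final: pos=(-15.5,-17.5), heading=0, 18 segment(s) drawn

Answer: 0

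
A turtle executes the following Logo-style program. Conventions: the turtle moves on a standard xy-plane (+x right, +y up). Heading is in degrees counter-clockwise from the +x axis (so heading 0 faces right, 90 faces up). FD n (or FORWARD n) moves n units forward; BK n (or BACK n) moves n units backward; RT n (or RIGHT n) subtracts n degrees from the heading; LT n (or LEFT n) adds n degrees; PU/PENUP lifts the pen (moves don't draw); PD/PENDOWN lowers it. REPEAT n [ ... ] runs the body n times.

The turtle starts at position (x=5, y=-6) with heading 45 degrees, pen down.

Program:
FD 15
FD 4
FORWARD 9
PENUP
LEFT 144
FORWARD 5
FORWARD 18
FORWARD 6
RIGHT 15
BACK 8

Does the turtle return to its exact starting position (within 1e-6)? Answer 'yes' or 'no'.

Answer: no

Derivation:
Executing turtle program step by step:
Start: pos=(5,-6), heading=45, pen down
FD 15: (5,-6) -> (15.607,4.607) [heading=45, draw]
FD 4: (15.607,4.607) -> (18.435,7.435) [heading=45, draw]
FD 9: (18.435,7.435) -> (24.799,13.799) [heading=45, draw]
PU: pen up
LT 144: heading 45 -> 189
FD 5: (24.799,13.799) -> (19.861,13.017) [heading=189, move]
FD 18: (19.861,13.017) -> (2.082,10.201) [heading=189, move]
FD 6: (2.082,10.201) -> (-3.844,9.262) [heading=189, move]
RT 15: heading 189 -> 174
BK 8: (-3.844,9.262) -> (4.112,8.426) [heading=174, move]
Final: pos=(4.112,8.426), heading=174, 3 segment(s) drawn

Start position: (5, -6)
Final position: (4.112, 8.426)
Distance = 14.453; >= 1e-6 -> NOT closed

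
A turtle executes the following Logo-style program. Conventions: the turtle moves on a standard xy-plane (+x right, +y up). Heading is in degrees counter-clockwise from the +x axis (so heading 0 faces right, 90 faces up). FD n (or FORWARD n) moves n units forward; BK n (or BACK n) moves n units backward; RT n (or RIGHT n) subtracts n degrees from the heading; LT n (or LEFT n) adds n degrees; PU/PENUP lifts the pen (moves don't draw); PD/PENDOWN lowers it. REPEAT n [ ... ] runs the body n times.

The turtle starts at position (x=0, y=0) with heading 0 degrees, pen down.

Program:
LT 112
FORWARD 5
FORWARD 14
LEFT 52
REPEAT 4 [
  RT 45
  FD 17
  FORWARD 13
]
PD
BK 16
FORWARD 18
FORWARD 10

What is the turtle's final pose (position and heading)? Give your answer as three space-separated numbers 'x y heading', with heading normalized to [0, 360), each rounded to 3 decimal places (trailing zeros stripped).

Answer: 53.219 75.66 344

Derivation:
Executing turtle program step by step:
Start: pos=(0,0), heading=0, pen down
LT 112: heading 0 -> 112
FD 5: (0,0) -> (-1.873,4.636) [heading=112, draw]
FD 14: (-1.873,4.636) -> (-7.118,17.616) [heading=112, draw]
LT 52: heading 112 -> 164
REPEAT 4 [
  -- iteration 1/4 --
  RT 45: heading 164 -> 119
  FD 17: (-7.118,17.616) -> (-15.359,32.485) [heading=119, draw]
  FD 13: (-15.359,32.485) -> (-21.662,43.855) [heading=119, draw]
  -- iteration 2/4 --
  RT 45: heading 119 -> 74
  FD 17: (-21.662,43.855) -> (-16.976,60.197) [heading=74, draw]
  FD 13: (-16.976,60.197) -> (-13.393,72.693) [heading=74, draw]
  -- iteration 3/4 --
  RT 45: heading 74 -> 29
  FD 17: (-13.393,72.693) -> (1.476,80.935) [heading=29, draw]
  FD 13: (1.476,80.935) -> (12.846,87.237) [heading=29, draw]
  -- iteration 4/4 --
  RT 45: heading 29 -> 344
  FD 17: (12.846,87.237) -> (29.187,82.551) [heading=344, draw]
  FD 13: (29.187,82.551) -> (41.684,78.968) [heading=344, draw]
]
PD: pen down
BK 16: (41.684,78.968) -> (26.304,83.378) [heading=344, draw]
FD 18: (26.304,83.378) -> (43.606,78.417) [heading=344, draw]
FD 10: (43.606,78.417) -> (53.219,75.66) [heading=344, draw]
Final: pos=(53.219,75.66), heading=344, 13 segment(s) drawn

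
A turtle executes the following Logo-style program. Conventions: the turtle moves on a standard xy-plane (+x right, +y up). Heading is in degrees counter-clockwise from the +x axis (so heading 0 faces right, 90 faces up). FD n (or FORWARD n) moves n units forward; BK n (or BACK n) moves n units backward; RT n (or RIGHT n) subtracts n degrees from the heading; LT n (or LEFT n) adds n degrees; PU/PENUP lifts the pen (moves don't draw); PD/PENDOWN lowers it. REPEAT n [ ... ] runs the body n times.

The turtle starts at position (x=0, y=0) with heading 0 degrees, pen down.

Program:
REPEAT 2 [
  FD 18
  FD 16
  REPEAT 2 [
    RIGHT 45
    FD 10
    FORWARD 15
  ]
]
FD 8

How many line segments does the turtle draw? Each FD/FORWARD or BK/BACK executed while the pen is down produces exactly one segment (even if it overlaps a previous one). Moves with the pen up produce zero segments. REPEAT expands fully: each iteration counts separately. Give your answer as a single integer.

Answer: 13

Derivation:
Executing turtle program step by step:
Start: pos=(0,0), heading=0, pen down
REPEAT 2 [
  -- iteration 1/2 --
  FD 18: (0,0) -> (18,0) [heading=0, draw]
  FD 16: (18,0) -> (34,0) [heading=0, draw]
  REPEAT 2 [
    -- iteration 1/2 --
    RT 45: heading 0 -> 315
    FD 10: (34,0) -> (41.071,-7.071) [heading=315, draw]
    FD 15: (41.071,-7.071) -> (51.678,-17.678) [heading=315, draw]
    -- iteration 2/2 --
    RT 45: heading 315 -> 270
    FD 10: (51.678,-17.678) -> (51.678,-27.678) [heading=270, draw]
    FD 15: (51.678,-27.678) -> (51.678,-42.678) [heading=270, draw]
  ]
  -- iteration 2/2 --
  FD 18: (51.678,-42.678) -> (51.678,-60.678) [heading=270, draw]
  FD 16: (51.678,-60.678) -> (51.678,-76.678) [heading=270, draw]
  REPEAT 2 [
    -- iteration 1/2 --
    RT 45: heading 270 -> 225
    FD 10: (51.678,-76.678) -> (44.607,-83.749) [heading=225, draw]
    FD 15: (44.607,-83.749) -> (34,-94.355) [heading=225, draw]
    -- iteration 2/2 --
    RT 45: heading 225 -> 180
    FD 10: (34,-94.355) -> (24,-94.355) [heading=180, draw]
    FD 15: (24,-94.355) -> (9,-94.355) [heading=180, draw]
  ]
]
FD 8: (9,-94.355) -> (1,-94.355) [heading=180, draw]
Final: pos=(1,-94.355), heading=180, 13 segment(s) drawn
Segments drawn: 13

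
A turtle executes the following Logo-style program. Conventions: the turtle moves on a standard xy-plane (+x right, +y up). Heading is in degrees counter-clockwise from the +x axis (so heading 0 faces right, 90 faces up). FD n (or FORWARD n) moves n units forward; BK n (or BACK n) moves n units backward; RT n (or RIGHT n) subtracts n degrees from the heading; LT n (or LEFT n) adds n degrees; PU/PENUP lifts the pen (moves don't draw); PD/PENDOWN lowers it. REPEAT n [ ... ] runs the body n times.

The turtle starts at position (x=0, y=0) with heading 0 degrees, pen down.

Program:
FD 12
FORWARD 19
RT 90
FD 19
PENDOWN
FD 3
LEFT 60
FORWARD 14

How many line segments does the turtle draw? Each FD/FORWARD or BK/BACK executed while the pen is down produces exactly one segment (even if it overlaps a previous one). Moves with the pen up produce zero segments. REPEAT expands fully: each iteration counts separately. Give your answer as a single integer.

Executing turtle program step by step:
Start: pos=(0,0), heading=0, pen down
FD 12: (0,0) -> (12,0) [heading=0, draw]
FD 19: (12,0) -> (31,0) [heading=0, draw]
RT 90: heading 0 -> 270
FD 19: (31,0) -> (31,-19) [heading=270, draw]
PD: pen down
FD 3: (31,-19) -> (31,-22) [heading=270, draw]
LT 60: heading 270 -> 330
FD 14: (31,-22) -> (43.124,-29) [heading=330, draw]
Final: pos=(43.124,-29), heading=330, 5 segment(s) drawn
Segments drawn: 5

Answer: 5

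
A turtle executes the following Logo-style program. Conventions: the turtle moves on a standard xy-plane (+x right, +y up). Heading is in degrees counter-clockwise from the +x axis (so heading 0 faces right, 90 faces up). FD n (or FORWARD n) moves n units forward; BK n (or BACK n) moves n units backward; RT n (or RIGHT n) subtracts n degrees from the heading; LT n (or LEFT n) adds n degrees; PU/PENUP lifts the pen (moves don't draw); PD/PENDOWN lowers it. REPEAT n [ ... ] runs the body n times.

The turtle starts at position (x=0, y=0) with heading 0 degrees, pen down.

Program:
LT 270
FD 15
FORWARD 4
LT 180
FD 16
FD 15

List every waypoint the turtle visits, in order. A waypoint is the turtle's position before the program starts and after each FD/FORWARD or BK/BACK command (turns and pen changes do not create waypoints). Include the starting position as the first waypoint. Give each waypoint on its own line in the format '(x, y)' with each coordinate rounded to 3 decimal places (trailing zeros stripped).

Answer: (0, 0)
(0, -15)
(0, -19)
(0, -3)
(0, 12)

Derivation:
Executing turtle program step by step:
Start: pos=(0,0), heading=0, pen down
LT 270: heading 0 -> 270
FD 15: (0,0) -> (0,-15) [heading=270, draw]
FD 4: (0,-15) -> (0,-19) [heading=270, draw]
LT 180: heading 270 -> 90
FD 16: (0,-19) -> (0,-3) [heading=90, draw]
FD 15: (0,-3) -> (0,12) [heading=90, draw]
Final: pos=(0,12), heading=90, 4 segment(s) drawn
Waypoints (5 total):
(0, 0)
(0, -15)
(0, -19)
(0, -3)
(0, 12)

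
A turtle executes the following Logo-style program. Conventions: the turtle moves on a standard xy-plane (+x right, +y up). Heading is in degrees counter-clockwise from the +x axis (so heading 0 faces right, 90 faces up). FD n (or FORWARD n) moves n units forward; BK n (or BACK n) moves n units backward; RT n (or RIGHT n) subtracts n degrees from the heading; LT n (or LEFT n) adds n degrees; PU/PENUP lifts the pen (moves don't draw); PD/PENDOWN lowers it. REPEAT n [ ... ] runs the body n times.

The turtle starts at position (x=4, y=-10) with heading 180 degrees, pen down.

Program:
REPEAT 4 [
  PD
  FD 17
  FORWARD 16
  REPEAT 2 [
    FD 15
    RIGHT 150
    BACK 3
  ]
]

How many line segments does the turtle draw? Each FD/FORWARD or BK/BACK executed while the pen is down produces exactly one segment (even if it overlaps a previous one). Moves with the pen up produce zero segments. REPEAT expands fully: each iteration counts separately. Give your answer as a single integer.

Executing turtle program step by step:
Start: pos=(4,-10), heading=180, pen down
REPEAT 4 [
  -- iteration 1/4 --
  PD: pen down
  FD 17: (4,-10) -> (-13,-10) [heading=180, draw]
  FD 16: (-13,-10) -> (-29,-10) [heading=180, draw]
  REPEAT 2 [
    -- iteration 1/2 --
    FD 15: (-29,-10) -> (-44,-10) [heading=180, draw]
    RT 150: heading 180 -> 30
    BK 3: (-44,-10) -> (-46.598,-11.5) [heading=30, draw]
    -- iteration 2/2 --
    FD 15: (-46.598,-11.5) -> (-33.608,-4) [heading=30, draw]
    RT 150: heading 30 -> 240
    BK 3: (-33.608,-4) -> (-32.108,-1.402) [heading=240, draw]
  ]
  -- iteration 2/4 --
  PD: pen down
  FD 17: (-32.108,-1.402) -> (-40.608,-16.124) [heading=240, draw]
  FD 16: (-40.608,-16.124) -> (-48.608,-29.981) [heading=240, draw]
  REPEAT 2 [
    -- iteration 1/2 --
    FD 15: (-48.608,-29.981) -> (-56.108,-42.971) [heading=240, draw]
    RT 150: heading 240 -> 90
    BK 3: (-56.108,-42.971) -> (-56.108,-45.971) [heading=90, draw]
    -- iteration 2/2 --
    FD 15: (-56.108,-45.971) -> (-56.108,-30.971) [heading=90, draw]
    RT 150: heading 90 -> 300
    BK 3: (-56.108,-30.971) -> (-57.608,-28.373) [heading=300, draw]
  ]
  -- iteration 3/4 --
  PD: pen down
  FD 17: (-57.608,-28.373) -> (-49.108,-43.095) [heading=300, draw]
  FD 16: (-49.108,-43.095) -> (-41.108,-56.952) [heading=300, draw]
  REPEAT 2 [
    -- iteration 1/2 --
    FD 15: (-41.108,-56.952) -> (-33.608,-69.942) [heading=300, draw]
    RT 150: heading 300 -> 150
    BK 3: (-33.608,-69.942) -> (-31.01,-71.442) [heading=150, draw]
    -- iteration 2/2 --
    FD 15: (-31.01,-71.442) -> (-44,-63.942) [heading=150, draw]
    RT 150: heading 150 -> 0
    BK 3: (-44,-63.942) -> (-47,-63.942) [heading=0, draw]
  ]
  -- iteration 4/4 --
  PD: pen down
  FD 17: (-47,-63.942) -> (-30,-63.942) [heading=0, draw]
  FD 16: (-30,-63.942) -> (-14,-63.942) [heading=0, draw]
  REPEAT 2 [
    -- iteration 1/2 --
    FD 15: (-14,-63.942) -> (1,-63.942) [heading=0, draw]
    RT 150: heading 0 -> 210
    BK 3: (1,-63.942) -> (3.598,-62.442) [heading=210, draw]
    -- iteration 2/2 --
    FD 15: (3.598,-62.442) -> (-9.392,-69.942) [heading=210, draw]
    RT 150: heading 210 -> 60
    BK 3: (-9.392,-69.942) -> (-10.892,-72.54) [heading=60, draw]
  ]
]
Final: pos=(-10.892,-72.54), heading=60, 24 segment(s) drawn
Segments drawn: 24

Answer: 24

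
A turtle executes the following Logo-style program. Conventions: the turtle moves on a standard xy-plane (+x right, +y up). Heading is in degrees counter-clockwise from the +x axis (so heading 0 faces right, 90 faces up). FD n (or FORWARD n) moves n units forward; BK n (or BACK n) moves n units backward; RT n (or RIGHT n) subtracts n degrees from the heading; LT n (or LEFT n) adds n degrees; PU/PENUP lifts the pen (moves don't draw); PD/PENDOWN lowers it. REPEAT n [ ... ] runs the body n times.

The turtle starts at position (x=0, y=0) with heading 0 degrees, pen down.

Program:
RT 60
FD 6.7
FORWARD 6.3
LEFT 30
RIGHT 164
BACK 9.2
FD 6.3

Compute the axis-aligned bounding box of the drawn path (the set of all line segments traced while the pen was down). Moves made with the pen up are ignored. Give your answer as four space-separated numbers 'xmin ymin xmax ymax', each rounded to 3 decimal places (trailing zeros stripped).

Executing turtle program step by step:
Start: pos=(0,0), heading=0, pen down
RT 60: heading 0 -> 300
FD 6.7: (0,0) -> (3.35,-5.802) [heading=300, draw]
FD 6.3: (3.35,-5.802) -> (6.5,-11.258) [heading=300, draw]
LT 30: heading 300 -> 330
RT 164: heading 330 -> 166
BK 9.2: (6.5,-11.258) -> (15.427,-13.484) [heading=166, draw]
FD 6.3: (15.427,-13.484) -> (9.314,-11.96) [heading=166, draw]
Final: pos=(9.314,-11.96), heading=166, 4 segment(s) drawn

Segment endpoints: x in {0, 3.35, 6.5, 9.314, 15.427}, y in {-13.484, -11.96, -11.258, -5.802, 0}
xmin=0, ymin=-13.484, xmax=15.427, ymax=0

Answer: 0 -13.484 15.427 0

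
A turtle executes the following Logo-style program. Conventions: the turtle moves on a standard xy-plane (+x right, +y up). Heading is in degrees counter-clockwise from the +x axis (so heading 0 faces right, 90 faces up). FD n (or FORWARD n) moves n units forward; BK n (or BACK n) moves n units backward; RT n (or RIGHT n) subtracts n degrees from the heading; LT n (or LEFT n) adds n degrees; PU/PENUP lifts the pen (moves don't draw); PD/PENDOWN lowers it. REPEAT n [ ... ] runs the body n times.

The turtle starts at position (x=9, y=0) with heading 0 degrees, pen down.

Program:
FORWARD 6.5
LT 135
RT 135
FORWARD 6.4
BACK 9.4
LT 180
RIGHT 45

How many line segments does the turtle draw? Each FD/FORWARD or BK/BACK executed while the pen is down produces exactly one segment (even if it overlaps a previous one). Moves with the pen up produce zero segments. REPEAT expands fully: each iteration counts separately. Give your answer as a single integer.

Answer: 3

Derivation:
Executing turtle program step by step:
Start: pos=(9,0), heading=0, pen down
FD 6.5: (9,0) -> (15.5,0) [heading=0, draw]
LT 135: heading 0 -> 135
RT 135: heading 135 -> 0
FD 6.4: (15.5,0) -> (21.9,0) [heading=0, draw]
BK 9.4: (21.9,0) -> (12.5,0) [heading=0, draw]
LT 180: heading 0 -> 180
RT 45: heading 180 -> 135
Final: pos=(12.5,0), heading=135, 3 segment(s) drawn
Segments drawn: 3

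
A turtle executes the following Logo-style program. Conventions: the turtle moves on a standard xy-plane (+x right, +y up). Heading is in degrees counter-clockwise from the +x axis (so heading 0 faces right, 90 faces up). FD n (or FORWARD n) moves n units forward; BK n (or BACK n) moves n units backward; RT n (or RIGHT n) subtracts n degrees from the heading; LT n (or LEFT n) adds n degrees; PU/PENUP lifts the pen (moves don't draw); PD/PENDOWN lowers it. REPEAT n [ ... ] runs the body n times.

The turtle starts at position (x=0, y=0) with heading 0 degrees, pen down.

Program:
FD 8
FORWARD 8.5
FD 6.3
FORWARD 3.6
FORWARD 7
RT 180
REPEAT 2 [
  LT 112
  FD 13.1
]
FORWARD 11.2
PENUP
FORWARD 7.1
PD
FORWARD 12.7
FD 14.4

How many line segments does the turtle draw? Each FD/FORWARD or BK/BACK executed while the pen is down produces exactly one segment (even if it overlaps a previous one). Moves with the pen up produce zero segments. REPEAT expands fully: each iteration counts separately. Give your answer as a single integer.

Executing turtle program step by step:
Start: pos=(0,0), heading=0, pen down
FD 8: (0,0) -> (8,0) [heading=0, draw]
FD 8.5: (8,0) -> (16.5,0) [heading=0, draw]
FD 6.3: (16.5,0) -> (22.8,0) [heading=0, draw]
FD 3.6: (22.8,0) -> (26.4,0) [heading=0, draw]
FD 7: (26.4,0) -> (33.4,0) [heading=0, draw]
RT 180: heading 0 -> 180
REPEAT 2 [
  -- iteration 1/2 --
  LT 112: heading 180 -> 292
  FD 13.1: (33.4,0) -> (38.307,-12.146) [heading=292, draw]
  -- iteration 2/2 --
  LT 112: heading 292 -> 44
  FD 13.1: (38.307,-12.146) -> (47.731,-3.046) [heading=44, draw]
]
FD 11.2: (47.731,-3.046) -> (55.787,4.734) [heading=44, draw]
PU: pen up
FD 7.1: (55.787,4.734) -> (60.895,9.666) [heading=44, move]
PD: pen down
FD 12.7: (60.895,9.666) -> (70.03,18.488) [heading=44, draw]
FD 14.4: (70.03,18.488) -> (80.389,28.491) [heading=44, draw]
Final: pos=(80.389,28.491), heading=44, 10 segment(s) drawn
Segments drawn: 10

Answer: 10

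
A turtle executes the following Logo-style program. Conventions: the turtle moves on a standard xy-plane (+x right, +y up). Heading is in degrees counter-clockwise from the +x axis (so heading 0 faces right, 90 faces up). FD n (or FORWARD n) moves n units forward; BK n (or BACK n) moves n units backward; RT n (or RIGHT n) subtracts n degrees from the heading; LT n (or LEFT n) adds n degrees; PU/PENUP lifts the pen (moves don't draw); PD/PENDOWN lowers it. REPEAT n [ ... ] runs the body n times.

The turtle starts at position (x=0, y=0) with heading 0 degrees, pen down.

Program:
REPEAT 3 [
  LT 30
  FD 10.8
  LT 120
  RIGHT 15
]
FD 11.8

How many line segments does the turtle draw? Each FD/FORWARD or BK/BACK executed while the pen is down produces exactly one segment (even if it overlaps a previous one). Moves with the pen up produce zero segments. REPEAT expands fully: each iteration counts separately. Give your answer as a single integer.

Executing turtle program step by step:
Start: pos=(0,0), heading=0, pen down
REPEAT 3 [
  -- iteration 1/3 --
  LT 30: heading 0 -> 30
  FD 10.8: (0,0) -> (9.353,5.4) [heading=30, draw]
  LT 120: heading 30 -> 150
  RT 15: heading 150 -> 135
  -- iteration 2/3 --
  LT 30: heading 135 -> 165
  FD 10.8: (9.353,5.4) -> (-1.079,8.195) [heading=165, draw]
  LT 120: heading 165 -> 285
  RT 15: heading 285 -> 270
  -- iteration 3/3 --
  LT 30: heading 270 -> 300
  FD 10.8: (-1.079,8.195) -> (4.321,-1.158) [heading=300, draw]
  LT 120: heading 300 -> 60
  RT 15: heading 60 -> 45
]
FD 11.8: (4.321,-1.158) -> (12.665,7.186) [heading=45, draw]
Final: pos=(12.665,7.186), heading=45, 4 segment(s) drawn
Segments drawn: 4

Answer: 4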